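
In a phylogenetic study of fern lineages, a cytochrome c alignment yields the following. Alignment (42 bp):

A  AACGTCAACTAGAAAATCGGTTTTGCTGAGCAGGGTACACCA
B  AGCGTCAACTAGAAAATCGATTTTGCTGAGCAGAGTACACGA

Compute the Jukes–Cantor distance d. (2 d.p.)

0.10

The sequences differ at 4 of 42 sites (2, 20, 34, 41), so p = 4/42 ≈ 0.095238.
d = −(3/4) ln(1 − 4p/3) = −0.75 ln(1 − 0.126984) = −0.75 ln(0.873016)
  = −0.75 × (-0.135801) = 0.101851 substitutions/site.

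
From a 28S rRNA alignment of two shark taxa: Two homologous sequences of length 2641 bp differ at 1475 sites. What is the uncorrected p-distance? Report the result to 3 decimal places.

0.559

p = 1475/2641 = 0.558500… ≈ 0.559 (to 3 d.p.).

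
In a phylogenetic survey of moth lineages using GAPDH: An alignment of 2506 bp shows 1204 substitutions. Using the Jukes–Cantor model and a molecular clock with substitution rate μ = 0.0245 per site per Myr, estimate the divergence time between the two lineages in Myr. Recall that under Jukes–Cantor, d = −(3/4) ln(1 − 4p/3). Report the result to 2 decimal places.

p = 1204/2506 ≈ 0.480447.
d = −(3/4) ln(1 − 4p/3) = −0.75 ln(1 − 0.640596) = −0.75 ln(0.359404)
  = −0.75 × (-1.023308) = 0.767481 substitutions/site.
Under a molecular clock d = 2μt, so t = d/(2μ) = 0.767481 / (2 × 0.0245) = 15.66 Myr.

15.66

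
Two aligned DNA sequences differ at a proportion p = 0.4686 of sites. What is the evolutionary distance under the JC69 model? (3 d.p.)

d = −(3/4) ln(1 − 4p/3) = −0.75 ln(1 − 0.6248) = −0.75 ln(0.3752)
  = −0.75 × (-0.980296) = 0.735222 substitutions/site.

0.735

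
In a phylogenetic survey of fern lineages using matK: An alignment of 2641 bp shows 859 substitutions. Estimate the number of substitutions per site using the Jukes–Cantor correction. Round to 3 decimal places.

0.426

p = 859/2641 ≈ 0.325256.
d = −(3/4) ln(1 − 4p/3) = −0.75 ln(1 − 0.433675) = −0.75 ln(0.566325)
  = −0.75 × (-0.568587) = 0.426440 substitutions/site.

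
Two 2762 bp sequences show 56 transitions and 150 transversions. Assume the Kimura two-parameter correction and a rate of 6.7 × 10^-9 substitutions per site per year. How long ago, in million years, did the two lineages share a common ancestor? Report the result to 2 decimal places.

5.86

P = 56/2762 ≈ 0.020275 and Q = 150/2762 ≈ 0.054308.
Under the Kimura two-parameter model, d = −½ ln(1 − 2P − Q) − ¼ ln(1 − 2Q).
1 − 2P − Q = 0.905142, giving −½ ln(0.905142) = 0.049832.
1 − 2Q = 0.891384, giving −¼ ln(0.891384) = 0.028745.
d = 0.049832 + 0.028745 = 0.078577.
Under a molecular clock d = 2μt, so t = d/(2μ) = 0.078577 / (2 × 6.7 × 10^-9) = 5.86 million years.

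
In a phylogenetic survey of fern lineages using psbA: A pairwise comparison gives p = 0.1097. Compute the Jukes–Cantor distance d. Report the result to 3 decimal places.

0.119

d = −(3/4) ln(1 − 4p/3) = −0.75 ln(1 − 0.146267) = −0.75 ln(0.853733)
  = −0.75 × (-0.158137) = 0.118603 substitutions/site.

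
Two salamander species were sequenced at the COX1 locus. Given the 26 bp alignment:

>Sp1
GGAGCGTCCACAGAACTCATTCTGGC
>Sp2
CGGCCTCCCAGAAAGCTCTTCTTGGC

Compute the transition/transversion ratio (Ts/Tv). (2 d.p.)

Transitions are A↔G and C↔T; transversions are all other mismatches.
Transitions: 6. Transversions: 5.
R = 6/5 = 1.20.

1.20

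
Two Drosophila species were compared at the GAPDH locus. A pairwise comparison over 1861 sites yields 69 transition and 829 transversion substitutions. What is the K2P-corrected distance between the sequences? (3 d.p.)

0.920

P = 69/1861 ≈ 0.037077 and Q = 829/1861 ≈ 0.445459.
Under the Kimura two-parameter model, d = −½ ln(1 − 2P − Q) − ¼ ln(1 − 2Q).
1 − 2P − Q = 0.480387, giving −½ ln(0.480387) = 0.366582.
1 − 2Q = 0.109082, giving −¼ ln(0.109082) = 0.553914.
d = 0.366582 + 0.553914 = 0.920496.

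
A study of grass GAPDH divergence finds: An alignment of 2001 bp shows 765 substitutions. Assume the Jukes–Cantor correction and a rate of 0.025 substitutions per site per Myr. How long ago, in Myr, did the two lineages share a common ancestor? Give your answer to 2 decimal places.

10.69

p = 765/2001 ≈ 0.382309.
d = −(3/4) ln(1 − 4p/3) = −0.75 ln(1 − 0.509745) = −0.75 ln(0.490255)
  = −0.75 × (-0.712830) = 0.534623 substitutions/site.
Under a molecular clock d = 2μt, so t = d/(2μ) = 0.534623 / (2 × 0.025) = 10.69 Myr.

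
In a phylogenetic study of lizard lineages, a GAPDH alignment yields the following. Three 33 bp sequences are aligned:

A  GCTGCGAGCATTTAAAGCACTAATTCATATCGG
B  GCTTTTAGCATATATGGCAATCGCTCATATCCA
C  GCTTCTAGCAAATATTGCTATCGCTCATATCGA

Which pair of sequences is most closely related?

B and C

A–B: 12/33 differ, p = 0.364, d = 0.497.
A–C: 12/33 differ, p = 0.364, d = 0.497.
B–C: 5/33 differ, p = 0.152, d = 0.169.
The smallest distance is between B and C.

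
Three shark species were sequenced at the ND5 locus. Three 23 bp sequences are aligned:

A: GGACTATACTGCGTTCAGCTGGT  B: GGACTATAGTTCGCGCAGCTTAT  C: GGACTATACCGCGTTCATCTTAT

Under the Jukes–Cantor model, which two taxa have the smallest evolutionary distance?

A and C

A–B: 6/23 differ, p = 0.261, d = 0.321.
A–C: 4/23 differ, p = 0.174, d = 0.198.
B–C: 6/23 differ, p = 0.261, d = 0.321.
The smallest distance is between A and C.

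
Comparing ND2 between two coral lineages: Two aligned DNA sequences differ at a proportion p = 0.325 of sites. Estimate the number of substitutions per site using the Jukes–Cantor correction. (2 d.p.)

d = −(3/4) ln(1 − 4p/3) = −0.75 ln(1 − 0.433333) = −0.75 ln(0.566667)
  = −0.75 × (-0.567983) = 0.425987 substitutions/site.

0.43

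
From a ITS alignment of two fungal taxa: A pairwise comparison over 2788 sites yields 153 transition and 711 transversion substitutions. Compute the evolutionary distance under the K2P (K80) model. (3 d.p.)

P = 153/2788 ≈ 0.054878 and Q = 711/2788 ≈ 0.255022.
Under the Kimura two-parameter model, d = −½ ln(1 − 2P − Q) − ¼ ln(1 − 2Q).
1 − 2P − Q = 0.635222, giving −½ ln(0.635222) = 0.226890.
1 − 2Q = 0.489956, giving −¼ ln(0.489956) = 0.178360.
d = 0.226890 + 0.178360 = 0.405250.

0.405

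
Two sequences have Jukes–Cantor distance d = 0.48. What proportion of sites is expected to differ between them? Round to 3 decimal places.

0.355

p = (3/4)(1 − e^(−4d/3)) = 0.75 × (1 − e^(-0.64)) = 0.75 × (1 − 0.527292) = 0.354531.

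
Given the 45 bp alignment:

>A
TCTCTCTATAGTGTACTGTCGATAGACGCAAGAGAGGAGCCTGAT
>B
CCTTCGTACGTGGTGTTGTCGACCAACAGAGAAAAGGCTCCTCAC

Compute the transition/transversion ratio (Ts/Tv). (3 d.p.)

Transitions are A↔G and C↔T; transversions are all other mismatches.
Transitions: 14. Transversions: 8.
R = 14/8 = 1.750.

1.750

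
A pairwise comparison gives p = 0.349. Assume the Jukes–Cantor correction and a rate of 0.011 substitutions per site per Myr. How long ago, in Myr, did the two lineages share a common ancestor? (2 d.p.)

d = −(3/4) ln(1 − 4p/3) = −0.75 ln(1 − 0.465333) = −0.75 ln(0.534667)
  = −0.75 × (-0.626111) = 0.469583 substitutions/site.
Under a molecular clock d = 2μt, so t = d/(2μ) = 0.469583 / (2 × 0.011) = 21.34 Myr.

21.34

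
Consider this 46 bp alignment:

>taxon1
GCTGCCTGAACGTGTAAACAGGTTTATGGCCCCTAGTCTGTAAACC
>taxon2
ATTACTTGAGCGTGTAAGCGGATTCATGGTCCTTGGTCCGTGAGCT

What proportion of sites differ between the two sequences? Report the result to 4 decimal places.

0.3478

The sequences differ at 16 of 46 positions.
p = 16/46 = 0.347826… ≈ 0.3478 (to 4 d.p.).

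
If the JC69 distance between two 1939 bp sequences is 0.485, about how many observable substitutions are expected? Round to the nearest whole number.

693

Invert JC69: p = (3/4)(1 − e^(−4d/3)) = 0.75 × (1 − e^(-0.646667)) = 0.75 × (1 − 0.523789) = 0.357158.
Expected differing sites = pL ≈ 0.357158 × 1939 = 692.529362 ≈ 693.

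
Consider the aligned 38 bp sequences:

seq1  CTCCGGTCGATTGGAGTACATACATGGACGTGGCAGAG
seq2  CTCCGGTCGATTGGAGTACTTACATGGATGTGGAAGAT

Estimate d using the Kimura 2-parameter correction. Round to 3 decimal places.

Of 38 sites, 1 differences are transitions and 3 are transversions, so P = 1/38 ≈ 0.026316 and Q = 3/38 ≈ 0.078947.
Under the Kimura two-parameter model, d = −½ ln(1 − 2P − Q) − ¼ ln(1 − 2Q).
1 − 2P − Q = 0.868421, giving −½ ln(0.868421) = 0.070539.
1 − 2Q = 0.842106, giving −¼ ln(0.842106) = 0.042962.
d = 0.070539 + 0.042962 = 0.113501.

0.114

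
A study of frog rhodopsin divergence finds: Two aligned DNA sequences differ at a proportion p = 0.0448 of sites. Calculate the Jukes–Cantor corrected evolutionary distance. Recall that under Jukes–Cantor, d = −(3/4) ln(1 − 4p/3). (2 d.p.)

0.05

d = −(3/4) ln(1 − 4p/3) = −0.75 ln(1 − 0.059733) = −0.75 ln(0.940267)
  = −0.75 × (-0.061591) = 0.046193 substitutions/site.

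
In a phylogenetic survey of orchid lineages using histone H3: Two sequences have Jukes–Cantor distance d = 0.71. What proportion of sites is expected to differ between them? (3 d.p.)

p = (3/4)(1 − e^(−4d/3)) = 0.75 × (1 − e^(-0.946667)) = 0.75 × (1 − 0.388032) = 0.458976.

0.459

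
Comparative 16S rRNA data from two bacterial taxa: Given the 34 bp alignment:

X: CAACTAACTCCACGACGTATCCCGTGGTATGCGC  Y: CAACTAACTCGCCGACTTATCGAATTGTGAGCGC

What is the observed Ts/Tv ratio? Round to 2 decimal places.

Transitions are A↔G and C↔T; transversions are all other mismatches.
Transitions: 2. Transversions: 7.
R = 2/7 = 0.285714… ≈ 0.29 (to 2 d.p.).

0.29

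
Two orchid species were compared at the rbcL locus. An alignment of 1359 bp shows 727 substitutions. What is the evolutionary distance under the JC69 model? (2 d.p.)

p = 727/1359 ≈ 0.534952.
d = −(3/4) ln(1 − 4p/3) = −0.75 ln(1 − 0.713269) = −0.75 ln(0.286731)
  = −0.75 × (-1.249211) = 0.936908 substitutions/site.

0.94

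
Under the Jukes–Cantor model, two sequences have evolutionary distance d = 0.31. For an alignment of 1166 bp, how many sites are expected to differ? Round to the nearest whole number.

Invert JC69: p = (3/4)(1 − e^(−4d/3)) = 0.75 × (1 − e^(-0.413333)) = 0.75 × (1 − 0.661442) = 0.253919.
Expected differing sites = pL ≈ 0.253919 × 1166 = 296.069554 ≈ 296.

296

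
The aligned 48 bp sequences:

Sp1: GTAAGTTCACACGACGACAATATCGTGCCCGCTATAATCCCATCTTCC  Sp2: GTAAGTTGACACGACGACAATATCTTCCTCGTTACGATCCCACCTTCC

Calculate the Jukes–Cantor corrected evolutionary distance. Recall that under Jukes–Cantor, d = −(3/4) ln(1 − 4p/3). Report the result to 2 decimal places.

The sequences differ at 8 of 48 sites (8, 25, 27, 29, 32, 35, 36, 43), so p = 8/48 ≈ 0.166667.
d = −(3/4) ln(1 − 4p/3) = −0.75 ln(1 − 0.222223) = −0.75 ln(0.777777)
  = −0.75 × (-0.251315) = 0.188486 substitutions/site.

0.19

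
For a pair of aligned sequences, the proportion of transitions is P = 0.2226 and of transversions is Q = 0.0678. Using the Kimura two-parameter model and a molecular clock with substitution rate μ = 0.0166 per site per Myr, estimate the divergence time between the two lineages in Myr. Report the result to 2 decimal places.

11.93

Under the Kimura two-parameter model, d = −½ ln(1 − 2P − Q) − ¼ ln(1 − 2Q).
1 − 2P − Q = 0.487, giving −½ ln(0.487) = 0.359746.
1 − 2Q = 0.8644, giving −¼ ln(0.8644) = 0.036430.
d = 0.359746 + 0.036430 = 0.396176.
Under a molecular clock d = 2μt, so t = d/(2μ) = 0.396176 / (2 × 0.0166) = 11.93 Myr.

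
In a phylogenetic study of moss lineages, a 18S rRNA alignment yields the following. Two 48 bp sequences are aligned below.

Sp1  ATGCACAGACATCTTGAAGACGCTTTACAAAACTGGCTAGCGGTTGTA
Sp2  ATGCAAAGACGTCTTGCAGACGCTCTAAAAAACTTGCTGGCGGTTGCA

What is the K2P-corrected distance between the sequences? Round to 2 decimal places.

0.19

Of 48 sites, 4 differences are transitions and 4 are transversions, so P = 4/48 ≈ 0.083333 and Q = 4/48 ≈ 0.083333.
Under the Kimura two-parameter model, d = −½ ln(1 − 2P − Q) − ¼ ln(1 − 2Q).
1 − 2P − Q = 0.750001, giving −½ ln(0.750001) = 0.143840.
1 − 2Q = 0.833334, giving −¼ ln(0.833334) = 0.045580.
d = 0.143840 + 0.045580 = 0.189420.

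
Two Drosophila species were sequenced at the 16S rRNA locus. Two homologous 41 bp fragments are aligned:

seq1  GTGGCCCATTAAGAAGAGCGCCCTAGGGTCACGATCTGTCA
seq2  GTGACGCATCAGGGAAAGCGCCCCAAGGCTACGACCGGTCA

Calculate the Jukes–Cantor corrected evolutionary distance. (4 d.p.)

The sequences differ at 12 of 41 sites, so p = 12/41 ≈ 0.292683.
d = −(3/4) ln(1 − 4p/3) = −0.75 ln(1 − 0.390244) = −0.75 ln(0.609756)
  = −0.75 × (-0.494696) = 0.371022 substitutions/site.

0.3710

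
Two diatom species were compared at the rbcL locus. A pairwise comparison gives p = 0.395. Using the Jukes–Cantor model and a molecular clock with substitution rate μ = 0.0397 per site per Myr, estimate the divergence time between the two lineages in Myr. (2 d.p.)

7.07

d = −(3/4) ln(1 − 4p/3) = −0.75 ln(1 − 0.526667) = −0.75 ln(0.473333)
  = −0.75 × (-0.747956) = 0.560967 substitutions/site.
Under a molecular clock d = 2μt, so t = d/(2μ) = 0.560967 / (2 × 0.0397) = 7.07 Myr.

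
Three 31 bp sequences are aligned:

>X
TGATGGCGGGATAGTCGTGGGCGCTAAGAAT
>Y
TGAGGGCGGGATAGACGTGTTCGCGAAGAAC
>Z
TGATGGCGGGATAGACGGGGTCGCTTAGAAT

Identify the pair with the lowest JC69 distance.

X and Z

X–Y: 6/31 differ, p = 0.194, d = 0.224.
X–Z: 4/31 differ, p = 0.129, d = 0.142.
Y–Z: 6/31 differ, p = 0.194, d = 0.224.
The smallest distance is between X and Z.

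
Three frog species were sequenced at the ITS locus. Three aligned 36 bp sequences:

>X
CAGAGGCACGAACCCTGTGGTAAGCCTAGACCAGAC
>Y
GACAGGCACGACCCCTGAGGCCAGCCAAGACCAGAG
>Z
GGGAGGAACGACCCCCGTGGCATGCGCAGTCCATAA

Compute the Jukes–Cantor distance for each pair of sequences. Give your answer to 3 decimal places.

d(X,Y) = 0.264, d(X,Z) = 0.441, d(Y,Z) = 0.441

X–Y: 8/36 sites differ → p ≈ 0.222222, d = −0.75 ln(1 − 0.296296) = 0.263548 ≈ 0.264.
X–Z: 12/36 sites differ → p ≈ 0.333333, d = −0.75 ln(1 − 0.444444) = 0.440839 ≈ 0.441.
Y–Z: 12/36 sites differ → p ≈ 0.333333, d = −0.75 ln(1 − 0.444444) = 0.440839 ≈ 0.441.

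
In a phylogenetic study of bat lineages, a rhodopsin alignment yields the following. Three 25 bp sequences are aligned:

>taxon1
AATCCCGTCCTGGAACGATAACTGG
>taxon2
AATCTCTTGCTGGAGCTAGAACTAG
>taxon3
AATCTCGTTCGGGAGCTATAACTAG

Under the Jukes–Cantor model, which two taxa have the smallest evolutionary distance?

taxon2 and taxon3

taxon1–taxon2: 7/25 differ, p = 0.280, d = 0.351.
taxon1–taxon3: 6/25 differ, p = 0.240, d = 0.289.
taxon2–taxon3: 4/25 differ, p = 0.160, d = 0.180.
The smallest distance is between taxon2 and taxon3.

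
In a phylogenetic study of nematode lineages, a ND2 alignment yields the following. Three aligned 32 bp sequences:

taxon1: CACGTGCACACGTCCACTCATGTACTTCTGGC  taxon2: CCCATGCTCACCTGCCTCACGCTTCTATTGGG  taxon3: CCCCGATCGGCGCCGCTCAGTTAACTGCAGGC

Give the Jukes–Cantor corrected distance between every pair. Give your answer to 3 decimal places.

d(taxon1,taxon2) = 0.824, d(taxon1,taxon3) = 1.176, d(taxon2,taxon3) = 1.344

taxon1–taxon2: 16/32 sites differ → p = 0.5, d = −0.75 ln(1 − 0.666667) = 0.823960 ≈ 0.824.
taxon1–taxon3: 19/32 sites differ → p = 0.59375, d = −0.75 ln(1 − 0.791667) = 1.176463 ≈ 1.176.
taxon2–taxon3: 20/32 sites differ → p = 0.625, d = −0.75 ln(1 − 0.833333) = 1.343818 ≈ 1.344.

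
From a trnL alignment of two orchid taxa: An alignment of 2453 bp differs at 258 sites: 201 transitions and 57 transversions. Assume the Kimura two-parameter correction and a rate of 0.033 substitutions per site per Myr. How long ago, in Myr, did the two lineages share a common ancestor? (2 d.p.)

1.75

P = 201/2453 ≈ 0.08194 and Q = 57/2453 ≈ 0.023237.
Under the Kimura two-parameter model, d = −½ ln(1 − 2P − Q) − ¼ ln(1 − 2Q).
1 − 2P − Q = 0.812883, giving −½ ln(0.812883) = 0.103584.
1 − 2Q = 0.953526, giving −¼ ln(0.953526) = 0.011897.
d = 0.103584 + 0.011897 = 0.115481.
Under a molecular clock d = 2μt, so t = d/(2μ) = 0.115481 / (2 × 0.033) = 1.75 Myr.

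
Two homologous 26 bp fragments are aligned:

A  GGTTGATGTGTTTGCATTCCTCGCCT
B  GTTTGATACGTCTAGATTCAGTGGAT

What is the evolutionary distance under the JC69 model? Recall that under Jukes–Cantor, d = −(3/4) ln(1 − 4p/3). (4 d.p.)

0.6228

The sequences differ at 11 of 26 sites, so p = 11/26 ≈ 0.423077.
d = −(3/4) ln(1 − 4p/3) = −0.75 ln(1 − 0.564103) = −0.75 ln(0.435897)
  = −0.75 × (-0.830349) = 0.622762 substitutions/site.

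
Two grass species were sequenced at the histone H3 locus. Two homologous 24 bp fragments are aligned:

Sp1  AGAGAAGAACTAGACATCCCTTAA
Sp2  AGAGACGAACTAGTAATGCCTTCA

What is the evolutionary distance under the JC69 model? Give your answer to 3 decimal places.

0.244

The sequences differ at 5 of 24 sites (6, 14, 15, 18, 23), so p = 5/24 ≈ 0.208333.
d = −(3/4) ln(1 − 4p/3) = −0.75 ln(1 − 0.277777) = −0.75 ln(0.722223)
  = −0.75 × (-0.325421) = 0.244066 substitutions/site.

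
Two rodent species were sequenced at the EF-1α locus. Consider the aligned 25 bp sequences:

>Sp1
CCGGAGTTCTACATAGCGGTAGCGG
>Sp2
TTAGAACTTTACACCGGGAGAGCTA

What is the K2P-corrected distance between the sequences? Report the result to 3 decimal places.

1.157

Of 25 sites, 9 differences are transitions and 4 are transversions, so P = 9/25 = 0.36 and Q = 4/25 = 0.16.
Under the Kimura two-parameter model, d = −½ ln(1 − 2P − Q) − ¼ ln(1 − 2Q).
1 − 2P − Q = 0.12, giving −½ ln(0.12) = 1.060132.
1 − 2Q = 0.68, giving −¼ ln(0.68) = 0.096416.
d = 1.060132 + 0.096416 = 1.156548.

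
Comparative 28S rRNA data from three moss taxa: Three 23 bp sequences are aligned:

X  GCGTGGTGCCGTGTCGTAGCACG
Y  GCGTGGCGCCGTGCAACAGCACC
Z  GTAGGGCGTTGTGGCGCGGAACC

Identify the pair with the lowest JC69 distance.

X–Y: 6/23 differ, p = 0.261, d = 0.321.
X–Z: 11/23 differ, p = 0.478, d = 0.761.
Y–Z: 10/23 differ, p = 0.435, d = 0.650.
The smallest distance is between X and Y.

X and Y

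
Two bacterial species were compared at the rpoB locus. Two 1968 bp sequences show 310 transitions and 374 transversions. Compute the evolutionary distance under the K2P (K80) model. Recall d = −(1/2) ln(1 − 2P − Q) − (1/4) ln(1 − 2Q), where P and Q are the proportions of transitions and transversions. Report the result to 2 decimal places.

P = 310/1968 ≈ 0.15752 and Q = 374/1968 ≈ 0.190041.
Under the Kimura two-parameter model, d = −½ ln(1 − 2P − Q) − ¼ ln(1 − 2Q).
1 − 2P − Q = 0.494919, giving −½ ln(0.494919) = 0.351681.
1 − 2Q = 0.619918, giving −¼ ln(0.619918) = 0.119542.
d = 0.351681 + 0.119542 = 0.471223.

0.47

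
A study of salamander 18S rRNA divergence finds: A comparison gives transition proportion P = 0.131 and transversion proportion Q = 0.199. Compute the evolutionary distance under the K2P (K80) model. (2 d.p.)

0.44

Under the Kimura two-parameter model, d = −½ ln(1 − 2P − Q) − ¼ ln(1 − 2Q).
1 − 2P − Q = 0.539, giving −½ ln(0.539) = 0.309020.
1 − 2Q = 0.602, giving −¼ ln(0.602) = 0.126874.
d = 0.309020 + 0.126874 = 0.435894.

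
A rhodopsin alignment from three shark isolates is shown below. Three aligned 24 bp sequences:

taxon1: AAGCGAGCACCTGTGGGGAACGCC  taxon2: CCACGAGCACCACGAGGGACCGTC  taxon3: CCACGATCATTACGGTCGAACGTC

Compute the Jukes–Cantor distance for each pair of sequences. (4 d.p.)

taxon1–taxon2: 9/24 sites differ → p = 0.375, d = −0.75 ln(1 − 0.5) = 0.519860 ≈ 0.5199.
taxon1–taxon3: 12/24 sites differ → p = 0.5, d = −0.75 ln(1 − 0.666667) = 0.823960 ≈ 0.8240.
taxon2–taxon3: 7/24 sites differ → p ≈ 0.291667, d = −0.75 ln(1 − 0.388889) = 0.369358 ≈ 0.3694.

d(taxon1,taxon2) = 0.5199, d(taxon1,taxon3) = 0.8240, d(taxon2,taxon3) = 0.3694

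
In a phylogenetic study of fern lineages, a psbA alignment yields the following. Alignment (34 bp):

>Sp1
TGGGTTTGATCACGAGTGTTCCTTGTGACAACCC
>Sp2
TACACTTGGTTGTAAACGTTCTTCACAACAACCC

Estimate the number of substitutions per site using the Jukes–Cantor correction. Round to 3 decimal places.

The sequences differ at 16 of 34 sites, so p = 16/34 ≈ 0.470588.
d = −(3/4) ln(1 − 4p/3) = −0.75 ln(1 − 0.627451) = −0.75 ln(0.372549)
  = −0.75 × (-0.987387) = 0.740540 substitutions/site.

0.741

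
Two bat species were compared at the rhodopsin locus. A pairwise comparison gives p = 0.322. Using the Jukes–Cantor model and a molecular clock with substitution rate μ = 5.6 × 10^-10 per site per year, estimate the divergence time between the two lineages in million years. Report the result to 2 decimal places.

375.64

d = −(3/4) ln(1 − 4p/3) = −0.75 ln(1 − 0.429333) = −0.75 ln(0.570667)
  = −0.75 × (-0.560949) = 0.420712 substitutions/site.
Under a molecular clock d = 2μt, so t = d/(2μ) = 0.420712 / (2 × 5.6 × 10^-10) = 375.64 million years.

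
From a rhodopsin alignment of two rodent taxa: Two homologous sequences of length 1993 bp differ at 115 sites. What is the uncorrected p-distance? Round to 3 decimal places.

p = 115/1993 = 0.057701… ≈ 0.058 (to 3 d.p.).

0.058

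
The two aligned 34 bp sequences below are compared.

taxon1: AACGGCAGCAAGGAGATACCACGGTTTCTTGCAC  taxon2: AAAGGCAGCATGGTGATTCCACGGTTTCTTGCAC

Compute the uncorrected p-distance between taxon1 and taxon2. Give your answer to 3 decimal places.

The sequences differ at 4 of 34 positions (sites 3, 11, 14, 18).
p = 4/34 = 0.117647… ≈ 0.118 (to 3 d.p.).

0.118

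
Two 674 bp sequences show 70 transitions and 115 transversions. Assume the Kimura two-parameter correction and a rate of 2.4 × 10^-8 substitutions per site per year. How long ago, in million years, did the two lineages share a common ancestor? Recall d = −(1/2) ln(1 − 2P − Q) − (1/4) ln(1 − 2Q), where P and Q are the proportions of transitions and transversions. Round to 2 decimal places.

7.13

P = 70/674 ≈ 0.103858 and Q = 115/674 ≈ 0.170623.
Under the Kimura two-parameter model, d = −½ ln(1 − 2P − Q) − ¼ ln(1 − 2Q).
1 − 2P − Q = 0.621661, giving −½ ln(0.621661) = 0.237680.
1 − 2Q = 0.658754, giving −¼ ln(0.658754) = 0.104351.
d = 0.237680 + 0.104351 = 0.342031.
Under a molecular clock d = 2μt, so t = d/(2μ) = 0.342031 / (2 × 2.4 × 10^-8) = 7.13 million years.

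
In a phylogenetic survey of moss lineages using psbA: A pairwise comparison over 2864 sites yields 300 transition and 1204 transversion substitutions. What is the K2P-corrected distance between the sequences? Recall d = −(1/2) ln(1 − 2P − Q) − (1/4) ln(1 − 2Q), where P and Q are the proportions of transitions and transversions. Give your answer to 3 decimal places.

P = 300/2864 ≈ 0.104749 and Q = 1204/2864 ≈ 0.420391.
Under the Kimura two-parameter model, d = −½ ln(1 − 2P − Q) − ¼ ln(1 − 2Q).
1 − 2P − Q = 0.370111, giving −½ ln(0.370111) = 0.496976.
1 − 2Q = 0.159218, giving −¼ ln(0.159218) = 0.459370.
d = 0.496976 + 0.459370 = 0.956346.

0.956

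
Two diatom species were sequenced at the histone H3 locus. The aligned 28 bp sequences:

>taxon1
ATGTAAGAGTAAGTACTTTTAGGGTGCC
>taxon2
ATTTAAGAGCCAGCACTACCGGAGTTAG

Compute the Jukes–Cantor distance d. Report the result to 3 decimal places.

The sequences differ at 12 of 28 sites, so p = 12/28 ≈ 0.428571.
d = −(3/4) ln(1 − 4p/3) = −0.75 ln(1 − 0.571428) = −0.75 ln(0.428572)
  = −0.75 × (-0.847297) = 0.635473 substitutions/site.

0.635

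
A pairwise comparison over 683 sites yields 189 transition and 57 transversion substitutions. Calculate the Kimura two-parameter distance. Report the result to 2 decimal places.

0.55

P = 189/683 ≈ 0.27672 and Q = 57/683 ≈ 0.083455.
Under the Kimura two-parameter model, d = −½ ln(1 − 2P − Q) − ¼ ln(1 − 2Q).
1 − 2P − Q = 0.363105, giving −½ ln(0.363105) = 0.506532.
1 − 2Q = 0.83309, giving −¼ ln(0.83309) = 0.045653.
d = 0.506532 + 0.045653 = 0.552185.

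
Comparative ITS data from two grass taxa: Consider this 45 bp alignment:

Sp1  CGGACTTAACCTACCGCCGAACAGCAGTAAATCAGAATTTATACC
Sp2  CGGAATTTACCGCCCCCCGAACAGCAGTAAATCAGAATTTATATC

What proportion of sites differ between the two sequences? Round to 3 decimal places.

The sequences differ at 6 of 45 positions (sites 5, 8, 12, 13, 16, 44).
p = 6/45 = 0.133333… ≈ 0.133 (to 3 d.p.).

0.133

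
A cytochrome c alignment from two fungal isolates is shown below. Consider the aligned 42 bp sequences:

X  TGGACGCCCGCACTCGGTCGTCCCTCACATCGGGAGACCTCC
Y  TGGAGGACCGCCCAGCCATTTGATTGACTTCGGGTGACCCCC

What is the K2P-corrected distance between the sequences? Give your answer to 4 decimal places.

0.5980

Of 42 sites, 3 differences are transitions and 14 are transversions, so P = 3/42 ≈ 0.071429 and Q = 14/42 ≈ 0.333333.
Under the Kimura two-parameter model, d = −½ ln(1 − 2P − Q) − ¼ ln(1 − 2Q).
1 − 2P − Q = 0.523809, giving −½ ln(0.523809) = 0.323314.
1 − 2Q = 0.333334, giving −¼ ln(0.333334) = 0.274653.
d = 0.323314 + 0.274653 = 0.597967.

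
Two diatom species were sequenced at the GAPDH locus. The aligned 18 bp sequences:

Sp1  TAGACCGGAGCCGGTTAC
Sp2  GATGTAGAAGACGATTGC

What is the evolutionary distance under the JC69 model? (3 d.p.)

The sequences differ at 9 of 18 sites (1, 3, 4, 5, 6, 8, 11, 14, 17), so p = 9/18 = 0.5.
d = −(3/4) ln(1 − 4p/3) = −0.75 ln(1 − 0.666667) = −0.75 ln(0.333333)
  = −0.75 × (-1.098613) = 0.823960 substitutions/site.

0.824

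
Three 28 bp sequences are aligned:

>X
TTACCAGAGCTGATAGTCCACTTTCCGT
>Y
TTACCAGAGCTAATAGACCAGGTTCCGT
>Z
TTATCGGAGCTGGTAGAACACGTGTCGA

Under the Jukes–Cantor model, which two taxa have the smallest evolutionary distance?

X–Y: 4/28 differ, p = 0.143, d = 0.158.
X–Z: 9/28 differ, p = 0.321, d = 0.420.
Y–Z: 9/28 differ, p = 0.321, d = 0.420.
The smallest distance is between X and Y.

X and Y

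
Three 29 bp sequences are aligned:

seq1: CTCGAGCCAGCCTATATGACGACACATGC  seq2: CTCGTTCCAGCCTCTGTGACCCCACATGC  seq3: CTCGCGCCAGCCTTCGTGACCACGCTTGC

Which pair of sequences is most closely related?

seq1–seq2: 6/29 differ, p = 0.207, d = 0.242.
seq1–seq3: 7/29 differ, p = 0.241, d = 0.291.
seq2–seq3: 7/29 differ, p = 0.241, d = 0.291.
The smallest distance is between seq1 and seq2.

seq1 and seq2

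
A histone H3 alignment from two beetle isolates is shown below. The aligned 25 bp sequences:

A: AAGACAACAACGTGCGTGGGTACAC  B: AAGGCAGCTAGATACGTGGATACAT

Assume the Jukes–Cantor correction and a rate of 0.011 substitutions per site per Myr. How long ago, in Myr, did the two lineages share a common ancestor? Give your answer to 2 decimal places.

The sequences differ at 8 of 25 sites (4, 7, 9, 11, 12, 14, 20, 25), so p = 8/25 = 0.32.
d = −(3/4) ln(1 − 4p/3) = −0.75 ln(1 − 0.426667) = −0.75 ln(0.573333)
  = −0.75 × (-0.556289) = 0.417217 substitutions/site.
Under a molecular clock d = 2μt, so t = d/(2μ) = 0.417217 / (2 × 0.011) = 18.96 Myr.

18.96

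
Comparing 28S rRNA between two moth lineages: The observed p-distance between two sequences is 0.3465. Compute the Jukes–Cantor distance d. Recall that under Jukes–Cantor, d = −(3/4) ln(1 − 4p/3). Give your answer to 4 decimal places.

d = −(3/4) ln(1 − 4p/3) = −0.75 ln(1 − 0.462) = −0.75 ln(0.538)
  = −0.75 × (-0.619897) = 0.464923 substitutions/site.

0.4649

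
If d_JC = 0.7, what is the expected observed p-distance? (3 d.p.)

0.455

p = (3/4)(1 − e^(−4d/3)) = 0.75 × (1 − e^(-0.933333)) = 0.75 × (1 − 0.393241) = 0.455069.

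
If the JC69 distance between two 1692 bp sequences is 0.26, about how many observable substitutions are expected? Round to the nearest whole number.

372

Invert JC69: p = (3/4)(1 − e^(−4d/3)) = 0.75 × (1 − e^(-0.346667)) = 0.75 × (1 − 0.707041) = 0.219719.
Expected differing sites = pL ≈ 0.219719 × 1692 = 371.764548 ≈ 372.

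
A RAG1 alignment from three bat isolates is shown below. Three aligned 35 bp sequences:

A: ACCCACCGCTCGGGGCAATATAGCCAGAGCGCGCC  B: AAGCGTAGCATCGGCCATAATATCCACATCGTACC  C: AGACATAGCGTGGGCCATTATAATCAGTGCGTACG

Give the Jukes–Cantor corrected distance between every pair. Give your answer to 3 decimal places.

d(A,B) = 0.705, d(A,C) = 0.572, d(B,C) = 0.458

A–B: 16/35 sites differ → p ≈ 0.457143, d = −0.75 ln(1 − 0.609524) = 0.705292 ≈ 0.705.
A–C: 14/35 sites differ → p = 0.4, d = −0.75 ln(1 − 0.533333) = 0.571605 ≈ 0.572.
B–C: 12/35 sites differ → p ≈ 0.342857, d = −0.75 ln(1 − 0.457143) = 0.458182 ≈ 0.458.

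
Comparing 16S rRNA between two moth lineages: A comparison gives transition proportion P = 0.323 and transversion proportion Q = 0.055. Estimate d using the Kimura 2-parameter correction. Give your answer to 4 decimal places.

Under the Kimura two-parameter model, d = −½ ln(1 − 2P − Q) − ¼ ln(1 − 2Q).
1 − 2P − Q = 0.299, giving −½ ln(0.299) = 0.603656.
1 − 2Q = 0.89, giving −¼ ln(0.89) = 0.029133.
d = 0.603656 + 0.029133 = 0.632789.

0.6328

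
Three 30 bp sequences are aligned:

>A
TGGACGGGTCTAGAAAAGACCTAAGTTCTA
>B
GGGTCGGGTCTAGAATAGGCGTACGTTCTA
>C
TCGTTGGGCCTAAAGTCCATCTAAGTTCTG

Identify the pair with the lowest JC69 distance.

A and B

A–B: 6/30 differ, p = 0.200, d = 0.233.
A–C: 11/30 differ, p = 0.367, d = 0.503.
B–C: 13/30 differ, p = 0.433, d = 0.647.
The smallest distance is between A and B.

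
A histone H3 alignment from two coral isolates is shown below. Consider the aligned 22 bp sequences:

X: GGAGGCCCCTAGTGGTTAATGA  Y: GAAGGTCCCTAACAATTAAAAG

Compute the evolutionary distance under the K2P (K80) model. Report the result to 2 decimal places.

0.76

Of 22 sites, 8 differences are transitions and 1 are transversions, so P = 8/22 ≈ 0.363636 and Q = 1/22 ≈ 0.045455.
Under the Kimura two-parameter model, d = −½ ln(1 − 2P − Q) − ¼ ln(1 − 2Q).
1 − 2P − Q = 0.227273, giving −½ ln(0.227273) = 0.740802.
1 − 2Q = 0.90909, giving −¼ ln(0.90909) = 0.023828.
d = 0.740802 + 0.023828 = 0.764630.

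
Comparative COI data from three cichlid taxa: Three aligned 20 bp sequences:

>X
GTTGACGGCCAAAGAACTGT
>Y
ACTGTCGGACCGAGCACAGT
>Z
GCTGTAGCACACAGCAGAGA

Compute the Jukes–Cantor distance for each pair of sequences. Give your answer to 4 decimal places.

d(X,Y) = 0.5716, d(X,Z) = 0.8240, d(Y,Z) = 0.4715

X–Y: 8/20 sites differ → p = 0.4, d = −0.75 ln(1 − 0.533333) = 0.571605 ≈ 0.5716.
X–Z: 10/20 sites differ → p = 0.5, d = −0.75 ln(1 − 0.666667) = 0.823960 ≈ 0.8240.
Y–Z: 7/20 sites differ → p = 0.35, d = −0.75 ln(1 − 0.466667) = 0.471457 ≈ 0.4715.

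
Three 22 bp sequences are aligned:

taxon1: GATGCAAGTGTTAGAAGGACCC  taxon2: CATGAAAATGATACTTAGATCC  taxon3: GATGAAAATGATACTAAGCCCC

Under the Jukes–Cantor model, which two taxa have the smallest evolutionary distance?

taxon2 and taxon3

taxon1–taxon2: 9/22 differ, p = 0.409, d = 0.591.
taxon1–taxon3: 7/22 differ, p = 0.318, d = 0.414.
taxon2–taxon3: 4/22 differ, p = 0.182, d = 0.208.
The smallest distance is between taxon2 and taxon3.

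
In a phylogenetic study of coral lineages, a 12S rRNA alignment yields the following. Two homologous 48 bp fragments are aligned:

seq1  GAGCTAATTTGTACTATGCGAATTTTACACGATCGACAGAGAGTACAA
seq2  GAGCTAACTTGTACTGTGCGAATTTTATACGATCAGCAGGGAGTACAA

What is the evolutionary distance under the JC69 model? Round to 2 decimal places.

The sequences differ at 6 of 48 sites (8, 16, 28, 35, 36, 40), so p = 6/48 = 0.125.
d = −(3/4) ln(1 − 4p/3) = −0.75 ln(1 − 0.166667) = −0.75 ln(0.833333)
  = −0.75 × (-0.182322) = 0.136742 substitutions/site.

0.14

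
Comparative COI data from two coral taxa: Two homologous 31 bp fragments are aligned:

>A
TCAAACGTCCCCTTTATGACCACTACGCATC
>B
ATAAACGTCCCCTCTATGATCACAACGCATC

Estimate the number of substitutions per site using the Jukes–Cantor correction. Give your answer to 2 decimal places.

The sequences differ at 5 of 31 sites (1, 2, 14, 20, 24), so p = 5/31 ≈ 0.16129.
d = −(3/4) ln(1 − 4p/3) = −0.75 ln(1 − 0.215053) = −0.75 ln(0.784947)
  = −0.75 × (-0.242139) = 0.181604 substitutions/site.

0.18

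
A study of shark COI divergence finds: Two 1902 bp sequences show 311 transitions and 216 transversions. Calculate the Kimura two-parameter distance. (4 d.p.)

0.3548

P = 311/1902 ≈ 0.163512 and Q = 216/1902 ≈ 0.113565.
Under the Kimura two-parameter model, d = −½ ln(1 − 2P − Q) − ¼ ln(1 − 2Q).
1 − 2P − Q = 0.559411, giving −½ ln(0.559411) = 0.290435.
1 − 2Q = 0.77287, giving −¼ ln(0.77287) = 0.064411.
d = 0.290435 + 0.064411 = 0.354846.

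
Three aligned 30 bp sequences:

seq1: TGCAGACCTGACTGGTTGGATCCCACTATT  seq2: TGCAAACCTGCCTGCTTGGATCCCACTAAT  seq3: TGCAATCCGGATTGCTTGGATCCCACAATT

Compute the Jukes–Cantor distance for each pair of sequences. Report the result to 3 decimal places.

d(seq1,seq2) = 0.147, d(seq1,seq3) = 0.233, d(seq2,seq3) = 0.233

seq1–seq2: 4/30 sites differ → p ≈ 0.133333, d = −0.75 ln(1 − 0.177777) = 0.146808 ≈ 0.147.
seq1–seq3: 6/30 sites differ → p = 0.2, d = −0.75 ln(1 − 0.266667) = 0.232617 ≈ 0.233.
seq2–seq3: 6/30 sites differ → p = 0.2, d = −0.75 ln(1 − 0.266667) = 0.232617 ≈ 0.233.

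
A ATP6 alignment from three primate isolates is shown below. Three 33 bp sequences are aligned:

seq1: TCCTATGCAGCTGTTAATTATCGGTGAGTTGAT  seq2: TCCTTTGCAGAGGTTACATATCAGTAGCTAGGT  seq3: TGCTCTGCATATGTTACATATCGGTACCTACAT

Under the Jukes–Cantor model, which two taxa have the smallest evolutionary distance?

seq2 and seq3

seq1–seq2: 11/33 differ, p = 0.333, d = 0.441.
seq1–seq3: 11/33 differ, p = 0.333, d = 0.441.
seq2–seq3: 8/33 differ, p = 0.242, d = 0.293.
The smallest distance is between seq2 and seq3.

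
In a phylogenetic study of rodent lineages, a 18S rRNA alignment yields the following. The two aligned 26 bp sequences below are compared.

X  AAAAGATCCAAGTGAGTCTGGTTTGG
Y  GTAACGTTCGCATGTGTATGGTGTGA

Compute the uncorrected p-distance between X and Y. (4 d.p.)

The sequences differ at 12 of 26 positions.
p = 12/26 = 0.461538… ≈ 0.4615 (to 4 d.p.).

0.4615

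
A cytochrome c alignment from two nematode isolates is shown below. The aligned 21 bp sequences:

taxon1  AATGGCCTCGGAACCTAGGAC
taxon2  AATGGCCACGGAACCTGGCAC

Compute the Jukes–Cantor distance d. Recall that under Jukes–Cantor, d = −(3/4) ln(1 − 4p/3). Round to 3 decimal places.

The sequences differ at 3 of 21 sites (8, 17, 19), so p = 3/21 ≈ 0.142857.
d = −(3/4) ln(1 − 4p/3) = −0.75 ln(1 − 0.190476) = −0.75 ln(0.809524)
  = −0.75 × (-0.211309) = 0.158482 substitutions/site.

0.158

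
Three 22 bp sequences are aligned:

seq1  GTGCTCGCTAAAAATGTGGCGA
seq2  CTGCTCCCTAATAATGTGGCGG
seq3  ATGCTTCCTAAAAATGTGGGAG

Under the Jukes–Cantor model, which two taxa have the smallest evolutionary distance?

seq1 and seq2

seq1–seq2: 4/22 differ, p = 0.182, d = 0.208.
seq1–seq3: 6/22 differ, p = 0.273, d = 0.339.
seq2–seq3: 5/22 differ, p = 0.227, d = 0.271.
The smallest distance is between seq1 and seq2.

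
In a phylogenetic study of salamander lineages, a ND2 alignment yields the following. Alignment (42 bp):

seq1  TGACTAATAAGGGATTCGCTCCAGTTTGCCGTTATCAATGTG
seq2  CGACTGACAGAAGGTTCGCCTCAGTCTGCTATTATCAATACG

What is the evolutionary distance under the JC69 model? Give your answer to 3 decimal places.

0.441

The sequences differ at 14 of 42 sites, so p = 14/42 ≈ 0.333333.
d = −(3/4) ln(1 − 4p/3) = −0.75 ln(1 − 0.444444) = −0.75 ln(0.555556)
  = −0.75 × (-0.587786) = 0.440840 substitutions/site.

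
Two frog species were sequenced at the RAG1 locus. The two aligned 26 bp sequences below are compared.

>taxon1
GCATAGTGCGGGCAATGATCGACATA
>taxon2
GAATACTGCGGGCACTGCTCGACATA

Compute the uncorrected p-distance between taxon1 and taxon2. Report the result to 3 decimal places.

0.154

The sequences differ at 4 of 26 positions (sites 2, 6, 15, 18).
p = 4/26 = 0.153846… ≈ 0.154 (to 3 d.p.).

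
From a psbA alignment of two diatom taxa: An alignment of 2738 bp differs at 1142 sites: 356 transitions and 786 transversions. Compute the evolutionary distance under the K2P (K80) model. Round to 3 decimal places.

0.609

P = 356/2738 ≈ 0.130022 and Q = 786/2738 ≈ 0.287071.
Under the Kimura two-parameter model, d = −½ ln(1 − 2P − Q) − ¼ ln(1 − 2Q).
1 − 2P − Q = 0.452885, giving −½ ln(0.452885) = 0.396059.
1 − 2Q = 0.425858, giving −¼ ln(0.425858) = 0.213412.
d = 0.396059 + 0.213412 = 0.609471.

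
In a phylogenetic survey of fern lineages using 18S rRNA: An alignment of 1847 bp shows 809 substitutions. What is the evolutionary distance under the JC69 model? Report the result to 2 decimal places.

0.66

p = 809/1847 ≈ 0.438008.
d = −(3/4) ln(1 − 4p/3) = −0.75 ln(1 − 0.584011) = −0.75 ln(0.415989)
  = −0.75 × (-0.877096) = 0.657822 substitutions/site.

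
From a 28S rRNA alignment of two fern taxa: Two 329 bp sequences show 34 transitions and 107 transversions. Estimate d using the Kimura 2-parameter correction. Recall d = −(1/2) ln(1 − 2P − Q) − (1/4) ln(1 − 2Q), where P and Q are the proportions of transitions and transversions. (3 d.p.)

P = 34/329 ≈ 0.103343 and Q = 107/329 ≈ 0.325228.
Under the Kimura two-parameter model, d = −½ ln(1 − 2P − Q) − ¼ ln(1 − 2Q).
1 − 2P − Q = 0.468086, giving −½ ln(0.468086) = 0.379552.
1 − 2Q = 0.349544, giving −¼ ln(0.349544) = 0.262781.
d = 0.379552 + 0.262781 = 0.642333.

0.642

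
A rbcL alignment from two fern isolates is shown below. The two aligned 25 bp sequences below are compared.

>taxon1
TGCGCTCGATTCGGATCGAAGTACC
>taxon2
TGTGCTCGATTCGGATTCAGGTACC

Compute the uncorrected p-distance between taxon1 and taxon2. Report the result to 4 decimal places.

0.1600

The sequences differ at 4 of 25 positions (sites 3, 17, 18, 20).
p = 4/25 = 0.1600.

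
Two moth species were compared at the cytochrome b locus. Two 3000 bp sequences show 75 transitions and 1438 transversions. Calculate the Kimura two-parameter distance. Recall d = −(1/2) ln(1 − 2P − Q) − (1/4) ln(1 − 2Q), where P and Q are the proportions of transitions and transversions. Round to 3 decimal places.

1.173

P = 75/3000 = 0.025 and Q = 1438/3000 ≈ 0.479333.
Under the Kimura two-parameter model, d = −½ ln(1 − 2P − Q) − ¼ ln(1 − 2Q).
1 − 2P − Q = 0.470667, giving −½ ln(0.470667) = 0.376802.
1 − 2Q = 0.041334, giving −¼ ln(0.041334) = 0.796517.
d = 0.376802 + 0.796517 = 1.173319.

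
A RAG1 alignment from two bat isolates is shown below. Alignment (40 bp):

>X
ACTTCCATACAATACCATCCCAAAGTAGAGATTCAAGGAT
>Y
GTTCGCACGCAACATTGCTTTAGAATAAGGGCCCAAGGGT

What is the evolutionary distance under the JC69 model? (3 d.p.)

The sequences differ at 22 of 40 sites, so p = 22/40 = 0.55.
d = −(3/4) ln(1 − 4p/3) = −0.75 ln(1 − 0.733333) = −0.75 ln(0.266667)
  = −0.75 × (-1.321755) = 0.991316 substitutions/site.

0.991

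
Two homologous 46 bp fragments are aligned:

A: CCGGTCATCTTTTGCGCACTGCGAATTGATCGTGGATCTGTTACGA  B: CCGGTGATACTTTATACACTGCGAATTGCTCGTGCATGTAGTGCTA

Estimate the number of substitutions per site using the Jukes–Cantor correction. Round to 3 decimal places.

The sequences differ at 13 of 46 sites, so p = 13/46 ≈ 0.282609.
d = −(3/4) ln(1 − 4p/3) = −0.75 ln(1 − 0.376812) = −0.75 ln(0.623188)
  = −0.75 × (-0.472907) = 0.354680 substitutions/site.

0.355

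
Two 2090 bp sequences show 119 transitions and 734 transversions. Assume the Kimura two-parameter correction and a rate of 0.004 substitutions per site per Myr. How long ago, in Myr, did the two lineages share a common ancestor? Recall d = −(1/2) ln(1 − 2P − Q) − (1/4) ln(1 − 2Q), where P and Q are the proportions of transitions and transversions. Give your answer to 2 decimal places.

P = 119/2090 ≈ 0.056938 and Q = 734/2090 ≈ 0.351196.
Under the Kimura two-parameter model, d = −½ ln(1 − 2P − Q) − ¼ ln(1 − 2Q).
1 − 2P − Q = 0.534928, giving −½ ln(0.534928) = 0.312812.
1 − 2Q = 0.297608, giving −¼ ln(0.297608) = 0.302995.
d = 0.312812 + 0.302995 = 0.615807.
Under a molecular clock d = 2μt, so t = d/(2μ) = 0.615807 / (2 × 0.004) = 76.98 Myr.

76.98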